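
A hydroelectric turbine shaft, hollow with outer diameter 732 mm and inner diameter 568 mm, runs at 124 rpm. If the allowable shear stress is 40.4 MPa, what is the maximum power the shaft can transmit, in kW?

J = π(d_o⁴ − d_i⁴)/32 = π(0.732⁴ − 0.568⁴)/32 = 0.01797 m⁴.
T_max = τ_allow·J/r = 4.04×10^7 × 0.01797 / 0.366 = 1.983e6 N·m.
ω = 2π·124/60 = 12.99 rad/s, so P_max = T_max·ω = 2.575×10^7 W.

25800 kW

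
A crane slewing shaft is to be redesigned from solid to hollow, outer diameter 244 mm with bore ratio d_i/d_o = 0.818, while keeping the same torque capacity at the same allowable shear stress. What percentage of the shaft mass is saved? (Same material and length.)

Equal τ_max and T ⇒ the solid shaft needs d_s³ = d_o³(1−k⁴), so d_s = 244·(1−0.818⁴)^(1/3) = 200.2 mm.
Area ratio A_h/A_s = d_o²(1−k²)/d_s² = (1−k²)/(1−k⁴)^(2/3) = 0.4915.
Mass saving = 1 − 0.4915 = 50.8 %.

50.8 %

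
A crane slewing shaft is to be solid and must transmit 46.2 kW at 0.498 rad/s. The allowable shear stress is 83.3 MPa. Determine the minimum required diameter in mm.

ω = 0.498 rad/s, so T = P/ω = 46.2×10³ / 0.4980 = 92770 N·m.
For a solid shaft τ_max = 16T/(πd³), so d = (16T/(π τ_allow))^(1/3) = (16·92770/(π·8.33×10^7))^(1/3) = 0.1783 m.

178 mm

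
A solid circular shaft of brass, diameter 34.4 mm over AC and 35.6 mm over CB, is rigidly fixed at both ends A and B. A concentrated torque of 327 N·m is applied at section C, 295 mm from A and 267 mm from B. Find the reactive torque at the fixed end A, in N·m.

144 N·m

Compatibility: T_A·a/J_AC = T_B·b/J_CB with T_A + T_B = T₀.
J_AC = 1.37×10^-7 m⁴, J_CB = 1.58×10^-7 m⁴, so T_A = T₀·(J_AC/a)/((J_AC/a)+(J_CB/b)) = 144.2 N·m, T_B = 182.8 N·m.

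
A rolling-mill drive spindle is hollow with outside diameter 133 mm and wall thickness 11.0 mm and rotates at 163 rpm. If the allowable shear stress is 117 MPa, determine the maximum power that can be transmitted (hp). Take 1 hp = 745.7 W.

637 hp

J = π(d_o⁴ − d_i⁴)/32 = π(0.133⁴ − 0.111⁴)/32 = 1.582×10^-5 m⁴.
T_max = τ_allow·J/r = 1.17×10^8 × 1.582×10^-5 / 0.0665 = 27830 N·m.
ω = 2π·163/60 = 17.07 rad/s, so P_max = T_max·ω = 4.750×10^5 W.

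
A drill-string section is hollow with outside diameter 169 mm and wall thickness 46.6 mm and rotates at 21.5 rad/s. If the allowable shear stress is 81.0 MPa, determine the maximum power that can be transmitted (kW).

J = π(d_o⁴ − d_i⁴)/32 = π(0.169⁴ − 0.0758⁴)/32 = 7.684×10^-5 m⁴.
T_max = τ_allow·J/r = 8.10×10^7 × 7.684×10^-5 / 0.0845 = 73660 N·m.
ω = 21.5 rad/s, so P_max = T_max·ω = 1.584×10^6 W.

1580 kW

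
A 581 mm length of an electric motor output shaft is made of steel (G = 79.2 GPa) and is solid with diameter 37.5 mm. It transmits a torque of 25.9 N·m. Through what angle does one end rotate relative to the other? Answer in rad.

J = πd⁴/32 = π(0.0375)⁴/32 = 1.941×10^-7 m⁴.
θ = T·L/(G·J) = 25.90 × 0.581 / (79.2×10⁹ × 1.941×10^-7) = 9.786×10^-4 rad.

9.79e-4 rad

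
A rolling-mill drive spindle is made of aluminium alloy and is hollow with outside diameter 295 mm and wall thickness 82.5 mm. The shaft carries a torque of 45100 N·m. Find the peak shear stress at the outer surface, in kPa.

J = π(d_o⁴ − d_i⁴)/32 = π(0.295⁴ − 0.130⁴)/32 = 7.155×10^-4 m⁴.
τ_max = T·r/J = 45100 × 0.147 / 7.155×10^-4 = 9.298×10^6 Pa.

9300 kPa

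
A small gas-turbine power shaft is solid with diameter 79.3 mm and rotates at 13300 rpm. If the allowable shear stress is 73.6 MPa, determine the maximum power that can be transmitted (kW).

J = πd⁴/32 = π(0.0793)⁴/32 = 3.882×10^-6 m⁴.
T_max = τ_allow·J/r = 7.36×10^7 × 3.882×10^-6 / 0.0396 = 7207 N·m.
ω = 2π·13300/60 = 1393 rad/s, so P_max = T_max·ω = 1.004×10^7 W.

10000 kW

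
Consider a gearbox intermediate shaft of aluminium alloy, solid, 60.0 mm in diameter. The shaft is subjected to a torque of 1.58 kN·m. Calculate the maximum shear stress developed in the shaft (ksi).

5.40 ksi

J = πd⁴/32 = π(0.0600)⁴/32 = 1.272×10^-6 m⁴.
τ_max = T·r/J = 1580 × 0.0300 / 1.272×10^-6 = 3.725×10^7 Pa.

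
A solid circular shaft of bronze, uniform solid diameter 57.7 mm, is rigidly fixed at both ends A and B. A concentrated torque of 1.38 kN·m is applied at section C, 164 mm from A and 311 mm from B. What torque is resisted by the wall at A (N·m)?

904 N·m

With uniform GJ and both ends fixed, compatibility θ_AC = θ_CB gives T_A·a = T_B·b, together with T_A + T_B = T₀.
T_A = T₀·b/(a+b) = 1380·311/475.0 = 903.5 N·m; T_B = 476.5 N·m.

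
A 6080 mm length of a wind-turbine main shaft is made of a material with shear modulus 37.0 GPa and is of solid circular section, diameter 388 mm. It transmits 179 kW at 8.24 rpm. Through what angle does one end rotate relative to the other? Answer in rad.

ω = 2π·8.24/60 = 0.8629 rad/s, so T = P/ω = 179×10³ / 0.8629 = 207400 N·m.
J = πd⁴/32 = π(0.388)⁴/32 = 2.225×10^-3 m⁴.
θ = T·L/(G·J) = 207400 × 6.08 / (37.0×10⁹ × 2.225×10^-3) = 0.01532 rad.

0.0153 rad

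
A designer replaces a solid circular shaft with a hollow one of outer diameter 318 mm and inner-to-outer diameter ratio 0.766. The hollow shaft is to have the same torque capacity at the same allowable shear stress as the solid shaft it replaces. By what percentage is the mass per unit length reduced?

45.2 %

Equal τ_max and T ⇒ the solid shaft needs d_s³ = d_o³(1−k⁴), so d_s = 318·(1−0.766⁴)^(1/3) = 276.3 mm.
Area ratio A_h/A_s = d_o²(1−k²)/d_s² = (1−k²)/(1−k⁴)^(2/3) = 0.5475.
Mass saving = 1 − 0.5475 = 45.2 %.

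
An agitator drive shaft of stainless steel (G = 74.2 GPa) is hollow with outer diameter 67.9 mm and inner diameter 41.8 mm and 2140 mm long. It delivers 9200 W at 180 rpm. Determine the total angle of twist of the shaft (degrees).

0.451°

ω = 2π·180/60 = 18.85 rad/s, so T = P/ω = 9200 / 18.85 = 488.1 N·m.
J = π(d_o⁴ − d_i⁴)/32 = π(0.0679⁴ − 0.0418⁴)/32 = 1.787×10^-6 m⁴.
θ = T·L/(G·J) = 488.1 × 2.14 / (74.2×10⁹ × 1.787×10^-6) = 7.877×10^-3 rad.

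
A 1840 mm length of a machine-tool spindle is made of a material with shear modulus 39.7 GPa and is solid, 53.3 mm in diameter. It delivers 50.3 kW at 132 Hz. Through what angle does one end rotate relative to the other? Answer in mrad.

3.55 mrad

ω = 2π·132 = 829.4 rad/s, so T = P/ω = 50.3×10³ / 829.4 = 60.65 N·m.
J = πd⁴/32 = π(0.0533)⁴/32 = 7.923×10^-7 m⁴.
θ = T·L/(G·J) = 60.65 × 1.84 / (39.7×10⁹ × 7.923×10^-7) = 3.548×10^-3 rad.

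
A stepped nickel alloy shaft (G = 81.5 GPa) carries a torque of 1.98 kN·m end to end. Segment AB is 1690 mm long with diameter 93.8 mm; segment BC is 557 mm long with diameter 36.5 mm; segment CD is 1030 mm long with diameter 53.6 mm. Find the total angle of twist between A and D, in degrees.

J_AB = π(0.0938)⁴/32 = 7.60×10^-6 m⁴; J_BC = π(0.0365)⁴/32 = 1.74×10^-7 m⁴; J_CD = π(0.0536)⁴/32 = 8.10×10^-7 m⁴.
θ = (T/G)·Σ L_i/J_i = (1980/81.5×10⁹)·(1.69/7.60×10^-6 + 0.557/1.74×10^-7 + 1.03/8.10×10^-7) = 0.1139 rad.

6.53°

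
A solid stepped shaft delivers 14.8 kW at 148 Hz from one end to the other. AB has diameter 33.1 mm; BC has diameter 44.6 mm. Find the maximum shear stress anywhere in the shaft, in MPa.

2.24 MPa

ω = 2π·148 = 929.9 rad/s, so T = P/ω = 14.8×10³ / 929.9 = 15.92 N·m.
Under the same torque, τ_max = 16T/(πd³) is largest where d is smallest — segment AB (d = 33.1 mm).
τ_max = 16·15.92/(π·(0.0331)³) = 2.235×10^6 Pa.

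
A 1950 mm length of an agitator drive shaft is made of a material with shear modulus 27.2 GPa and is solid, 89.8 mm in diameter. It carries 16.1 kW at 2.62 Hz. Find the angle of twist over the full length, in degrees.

0.629°

ω = 2π·2.62 = 16.46 rad/s, so T = P/ω = 16.1×10³ / 16.46 = 978.0 N·m.
J = πd⁴/32 = π(0.0898)⁴/32 = 6.384×10^-6 m⁴.
θ = T·L/(G·J) = 978.0 × 1.95 / (27.2×10⁹ × 6.384×10^-6) = 0.01098 rad.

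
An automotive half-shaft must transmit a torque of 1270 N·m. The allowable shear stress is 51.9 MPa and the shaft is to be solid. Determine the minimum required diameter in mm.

49.9 mm

For a solid shaft τ_max = 16T/(πd³), so d = (16T/(π τ_allow))^(1/3) = (16·1270/(π·5.19×10^7))^(1/3) = 0.04995 m.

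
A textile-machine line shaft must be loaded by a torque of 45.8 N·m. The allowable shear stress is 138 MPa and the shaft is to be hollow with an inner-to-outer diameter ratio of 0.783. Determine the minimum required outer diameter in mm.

For a hollow shaft with d_i/d_o = 0.783: τ_max = 16T/(π d_o³ (1−k⁴)), so d_o = [16T/(π τ_allow (1−k⁴))]^(1/3) = [16·45.80/(π·1.38×10^8·0.6241)]^(1/3) = 0.01394 m.

13.9 mm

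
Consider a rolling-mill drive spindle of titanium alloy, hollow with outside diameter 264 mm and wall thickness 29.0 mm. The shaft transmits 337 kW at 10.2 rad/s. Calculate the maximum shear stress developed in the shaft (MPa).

ω = 10.2 rad/s, so T = P/ω = 337×10³ / 10.20 = 33040 N·m.
J = π(d_o⁴ − d_i⁴)/32 = π(0.264⁴ − 0.206⁴)/32 = 3.001×10^-4 m⁴.
τ_max = T·r/J = 33040 × 0.132 / 3.001×10^-4 = 1.453×10^7 Pa.

14.5 MPa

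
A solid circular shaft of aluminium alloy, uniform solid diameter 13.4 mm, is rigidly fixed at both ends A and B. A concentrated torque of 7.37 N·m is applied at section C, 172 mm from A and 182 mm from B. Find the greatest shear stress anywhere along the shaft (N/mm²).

8.02 N/mm²

With uniform GJ and both ends fixed, compatibility θ_AC = θ_CB gives T_A·a = T_B·b, together with T_A + T_B = T₀.
T_A = T₀·b/(a+b) = 7.370·182/354.0 = 3.789 N·m; T_B = 3.581 N·m.
τ in each portion: τ_AC = 8.02×10^6 Pa, τ_CB = 7.58×10^6 Pa; maximum is in AC.
τ_max = T_AC·r/J = 3.789·0.00670/3.17×10^-9 = 8.020×10^6 Pa.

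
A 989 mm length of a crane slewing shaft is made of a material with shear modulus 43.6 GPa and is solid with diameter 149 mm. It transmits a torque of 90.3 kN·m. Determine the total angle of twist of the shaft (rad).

J = πd⁴/32 = π(0.149)⁴/32 = 4.839×10^-5 m⁴.
θ = T·L/(G·J) = 90300 × 0.989 / (43.6×10⁹ × 4.839×10^-5) = 0.04233 rad.

0.0423 rad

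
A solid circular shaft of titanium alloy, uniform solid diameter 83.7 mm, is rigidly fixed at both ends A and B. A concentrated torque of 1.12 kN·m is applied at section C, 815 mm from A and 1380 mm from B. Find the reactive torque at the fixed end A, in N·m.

704 N·m

With uniform GJ and both ends fixed, compatibility θ_AC = θ_CB gives T_A·a = T_B·b, together with T_A + T_B = T₀.
T_A = T₀·b/(a+b) = 1120·1380/2195 = 704.1 N·m; T_B = 415.9 N·m.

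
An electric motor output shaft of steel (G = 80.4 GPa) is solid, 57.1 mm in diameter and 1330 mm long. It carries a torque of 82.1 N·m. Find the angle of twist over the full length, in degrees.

J = πd⁴/32 = π(0.0571)⁴/32 = 1.044×10^-6 m⁴.
θ = T·L/(G·J) = 82.10 × 1.33 / (80.4×10⁹ × 1.044×10^-6) = 1.301×10^-3 rad.

0.0746°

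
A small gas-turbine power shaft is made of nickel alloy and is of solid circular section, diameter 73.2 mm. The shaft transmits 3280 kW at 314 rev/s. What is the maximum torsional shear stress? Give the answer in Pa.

ω = 2π·314 = 1973 rad/s, so T = P/ω = 3280×10³ / 1973 = 1663 N·m.
J = πd⁴/32 = π(0.0732)⁴/32 = 2.819×10^-6 m⁴.
τ_max = T·r/J = 1663 × 0.0366 / 2.819×10^-6 = 2.159×10^7 Pa.

2.16e7 Pa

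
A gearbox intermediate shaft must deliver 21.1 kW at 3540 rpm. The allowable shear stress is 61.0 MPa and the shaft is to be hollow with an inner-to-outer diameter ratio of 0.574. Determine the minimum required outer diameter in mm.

ω = 2π·3540/60 = 370.7 rad/s, so T = P/ω = 21.1×10³ / 370.7 = 56.92 N·m.
For a hollow shaft with d_i/d_o = 0.574: τ_max = 16T/(π d_o³ (1−k⁴)), so d_o = [16T/(π τ_allow (1−k⁴))]^(1/3) = [16·56.92/(π·6.10×10^7·0.8914)]^(1/3) = 0.01747 m.

17.5 mm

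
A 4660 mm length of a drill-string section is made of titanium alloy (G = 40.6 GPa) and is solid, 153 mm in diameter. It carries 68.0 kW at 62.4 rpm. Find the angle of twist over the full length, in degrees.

ω = 2π·62.4/60 = 6.535 rad/s, so T = P/ω = 68.0×10³ / 6.535 = 10410 N·m.
J = πd⁴/32 = π(0.153)⁴/32 = 5.380×10^-5 m⁴.
θ = T·L/(G·J) = 10410 × 4.66 / (40.6×10⁹ × 5.380×10^-5) = 0.02220 rad.

1.27°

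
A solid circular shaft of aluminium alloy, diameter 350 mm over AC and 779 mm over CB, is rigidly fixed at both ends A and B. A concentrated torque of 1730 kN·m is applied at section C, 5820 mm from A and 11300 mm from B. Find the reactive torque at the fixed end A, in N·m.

127000 N·m

Compatibility: T_A·a/J_AC = T_B·b/J_CB with T_A + T_B = T₀.
J_AC = 1.47×10^-3 m⁴, J_CB = 0.0362 m⁴, so T_A = T₀·(J_AC/a)/((J_AC/a)+(J_CB/b)) = 126800 N·m, T_B = 1.603e6 N·m.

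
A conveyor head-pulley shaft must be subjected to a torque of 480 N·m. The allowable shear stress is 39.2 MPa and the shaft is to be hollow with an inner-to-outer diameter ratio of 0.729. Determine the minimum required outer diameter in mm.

44.3 mm

For a hollow shaft with d_i/d_o = 0.729: τ_max = 16T/(π d_o³ (1−k⁴)), so d_o = [16T/(π τ_allow (1−k⁴))]^(1/3) = [16·480.0/(π·3.92×10^7·0.7176)]^(1/3) = 0.04429 m.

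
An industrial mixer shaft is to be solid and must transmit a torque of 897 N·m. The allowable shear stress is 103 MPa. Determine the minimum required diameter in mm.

35.4 mm

For a solid shaft τ_max = 16T/(πd³), so d = (16T/(π τ_allow))^(1/3) = (16·897.0/(π·1.03×10^8))^(1/3) = 0.03540 m.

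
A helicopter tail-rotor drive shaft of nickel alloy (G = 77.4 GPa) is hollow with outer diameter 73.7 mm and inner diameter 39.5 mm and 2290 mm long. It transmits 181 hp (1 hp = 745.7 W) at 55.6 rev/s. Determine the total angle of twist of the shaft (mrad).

4.30 mrad

ω = 2π·55.6 = 349.3 rad/s, so T = P/ω = 181×745.7 / 349.3 = 386.4 N·m.
J = π(d_o⁴ − d_i⁴)/32 = π(0.0737⁴ − 0.0395⁴)/32 = 2.657×10^-6 m⁴.
θ = T·L/(G·J) = 386.4 × 2.29 / (77.4×10⁹ × 2.657×10^-6) = 4.301×10^-3 rad.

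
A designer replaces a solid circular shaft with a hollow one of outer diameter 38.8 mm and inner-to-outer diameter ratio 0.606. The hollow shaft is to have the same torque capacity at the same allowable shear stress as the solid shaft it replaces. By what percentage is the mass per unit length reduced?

30.3 %

Equal τ_max and T ⇒ the solid shaft needs d_s³ = d_o³(1−k⁴), so d_s = 38.8·(1−0.606⁴)^(1/3) = 36.97 mm.
Area ratio A_h/A_s = d_o²(1−k²)/d_s² = (1−k²)/(1−k⁴)^(2/3) = 0.6969.
Mass saving = 1 − 0.6969 = 30.3 %.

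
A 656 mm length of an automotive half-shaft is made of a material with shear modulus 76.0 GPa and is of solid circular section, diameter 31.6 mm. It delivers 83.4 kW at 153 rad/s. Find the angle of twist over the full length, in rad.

0.0481 rad

ω = 153 rad/s, so T = P/ω = 83.4×10³ / 153.0 = 545.1 N·m.
J = πd⁴/32 = π(0.0316)⁴/32 = 9.789×10^-8 m⁴.
θ = T·L/(G·J) = 545.1 × 0.656 / (76.0×10⁹ × 9.789×10^-8) = 0.04806 rad.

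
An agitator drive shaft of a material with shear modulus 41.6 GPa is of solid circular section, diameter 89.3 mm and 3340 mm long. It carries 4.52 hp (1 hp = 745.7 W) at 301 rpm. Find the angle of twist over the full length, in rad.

ω = 2π·301/60 = 31.52 rad/s, so T = P/ω = 4.52×745.7 / 31.52 = 106.9 N·m.
J = πd⁴/32 = π(0.0893)⁴/32 = 6.243×10^-6 m⁴.
θ = T·L/(G·J) = 106.9 × 3.34 / (41.6×10⁹ × 6.243×10^-6) = 1.375×10^-3 rad.

0.00138 rad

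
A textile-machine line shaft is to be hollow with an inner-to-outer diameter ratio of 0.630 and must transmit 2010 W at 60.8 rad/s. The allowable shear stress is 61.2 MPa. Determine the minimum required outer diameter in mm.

ω = 60.8 rad/s, so T = P/ω = 2010 / 60.80 = 33.06 N·m.
For a hollow shaft with d_i/d_o = 0.630: τ_max = 16T/(π d_o³ (1−k⁴)), so d_o = [16T/(π τ_allow (1−k⁴))]^(1/3) = [16·33.06/(π·6.12×10^7·0.8425)]^(1/3) = 0.01484 m.

14.8 mm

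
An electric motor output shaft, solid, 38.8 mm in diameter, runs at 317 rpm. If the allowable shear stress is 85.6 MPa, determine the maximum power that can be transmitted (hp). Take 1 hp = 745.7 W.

J = πd⁴/32 = π(0.0388)⁴/32 = 2.225×10^-7 m⁴.
T_max = τ_allow·J/r = 8.56×10^7 × 2.225×10^-7 / 0.0194 = 981.7 N·m.
ω = 2π·317/60 = 33.20 rad/s, so P_max = T_max·ω = 3.259×10^4 W.

43.7 hp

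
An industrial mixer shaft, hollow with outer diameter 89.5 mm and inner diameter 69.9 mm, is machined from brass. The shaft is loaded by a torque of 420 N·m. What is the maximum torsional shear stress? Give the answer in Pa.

4.75e6 Pa

J = π(d_o⁴ − d_i⁴)/32 = π(0.0895⁴ − 0.0699⁴)/32 = 3.956×10^-6 m⁴.
τ_max = T·r/J = 420.0 × 0.0447 / 3.956×10^-6 = 4.752×10^6 Pa.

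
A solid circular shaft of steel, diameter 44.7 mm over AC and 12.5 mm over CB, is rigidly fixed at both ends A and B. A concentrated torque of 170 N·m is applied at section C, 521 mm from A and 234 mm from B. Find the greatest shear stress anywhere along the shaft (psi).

Compatibility: T_A·a/J_AC = T_B·b/J_CB with T_A + T_B = T₀.
J_AC = 3.92×10^-7 m⁴, J_CB = 2.40×10^-9 m⁴, so T_A = T₀·(J_AC/a)/((J_AC/a)+(J_CB/b)) = 167.7 N·m, T_B = 2.284 N·m.
τ in each portion: τ_AC = 9.56×10^6 Pa, τ_CB = 5.95×10^6 Pa; maximum is in AC.
τ_max = T_AC·r/J = 167.7·0.0224/3.92×10^-7 = 9.564×10^6 Pa.

1390 psi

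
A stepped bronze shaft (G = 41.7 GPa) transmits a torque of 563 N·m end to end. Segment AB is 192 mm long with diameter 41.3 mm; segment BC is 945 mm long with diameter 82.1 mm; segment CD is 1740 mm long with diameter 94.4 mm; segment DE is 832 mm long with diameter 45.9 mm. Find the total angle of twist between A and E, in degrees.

2.33°

J_AB = π(0.0413)⁴/32 = 2.86×10^-7 m⁴; J_BC = π(0.0821)⁴/32 = 4.46×10^-6 m⁴; J_CD = π(0.0944)⁴/32 = 7.80×10^-6 m⁴; J_DE = π(0.0459)⁴/32 = 4.36×10^-7 m⁴.
θ = (T/G)·Σ L_i/J_i = (563.0/41.7×10⁹)·(0.192/2.86×10^-7 + 0.945/4.46×10^-6 + 1.74/7.80×10^-6 + 0.832/4.36×10^-7) = 0.04073 rad.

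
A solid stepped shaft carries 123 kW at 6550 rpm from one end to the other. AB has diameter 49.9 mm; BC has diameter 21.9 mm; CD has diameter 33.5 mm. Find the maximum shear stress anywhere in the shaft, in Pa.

ω = 2π·6550/60 = 685.9 rad/s, so T = P/ω = 123×10³ / 685.9 = 179.3 N·m.
Under the same torque, τ_max = 16T/(πd³) is largest where d is smallest — segment BC (d = 21.9 mm).
τ_max = 16·179.3/(π·(0.0219)³) = 8.695×10^7 Pa.

8.70e7 Pa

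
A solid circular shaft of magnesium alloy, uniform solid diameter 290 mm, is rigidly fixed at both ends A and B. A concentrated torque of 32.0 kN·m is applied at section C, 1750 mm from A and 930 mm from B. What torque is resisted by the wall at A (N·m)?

11100 N·m

With uniform GJ and both ends fixed, compatibility θ_AC = θ_CB gives T_A·a = T_B·b, together with T_A + T_B = T₀.
T_A = T₀·b/(a+b) = 32000·930/2680 = 11100 N·m; T_B = 20900 N·m.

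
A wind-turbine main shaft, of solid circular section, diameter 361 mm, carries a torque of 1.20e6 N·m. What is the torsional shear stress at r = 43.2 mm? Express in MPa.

J = πd⁴/32 = π(0.361)⁴/32 = 1.667×10^-3 m⁴.
Shear stress varies linearly with radius: τ = T·r/J = 1.200e6 × 0.0432 / 1.667×10^-3 = 3.109×10^7 Pa.

31.1 MPa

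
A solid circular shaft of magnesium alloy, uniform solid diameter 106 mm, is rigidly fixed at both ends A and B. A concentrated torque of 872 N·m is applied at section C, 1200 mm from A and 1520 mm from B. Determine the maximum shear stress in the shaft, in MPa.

With uniform GJ and both ends fixed, compatibility θ_AC = θ_CB gives T_A·a = T_B·b, together with T_A + T_B = T₀.
T_A = T₀·b/(a+b) = 872.0·1520/2720 = 487.3 N·m; T_B = 384.7 N·m.
τ in each portion: τ_AC = 2.08×10^6 Pa, τ_CB = 1.65×10^6 Pa; maximum is in AC.
τ_max = T_AC·r/J = 487.3·0.0530/1.24×10^-5 = 2.084×10^6 Pa.

2.08 MPa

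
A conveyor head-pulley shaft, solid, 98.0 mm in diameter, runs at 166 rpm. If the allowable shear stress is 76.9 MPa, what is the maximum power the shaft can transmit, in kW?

J = πd⁴/32 = π(0.0980)⁴/32 = 9.055×10^-6 m⁴.
T_max = τ_allow·J/r = 7.69×10^7 × 9.055×10^-6 / 0.0490 = 14210 N·m.
ω = 2π·166/60 = 17.38 rad/s, so P_max = T_max·ω = 2.470×10^5 W.

247 kW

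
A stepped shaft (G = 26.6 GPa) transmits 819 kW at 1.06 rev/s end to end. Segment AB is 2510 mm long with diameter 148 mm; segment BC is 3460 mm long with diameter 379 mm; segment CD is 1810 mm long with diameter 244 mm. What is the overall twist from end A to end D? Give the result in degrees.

ω = 2π·1.06 = 6.660 rad/s, so T = P/ω = 819×10³ / 6.660 = 123000 N·m.
J_AB = π(0.148)⁴/32 = 4.71×10^-5 m⁴; J_BC = π(0.379)⁴/32 = 2.03×10^-3 m⁴; J_CD = π(0.244)⁴/32 = 3.48×10^-4 m⁴.
θ = (T/G)·Σ L_i/J_i = (123000/26.6×10⁹)·(2.51/4.71×10^-5 + 3.46/2.03×10^-3 + 1.81/3.48×10^-4) = 0.2783 rad.

15.9°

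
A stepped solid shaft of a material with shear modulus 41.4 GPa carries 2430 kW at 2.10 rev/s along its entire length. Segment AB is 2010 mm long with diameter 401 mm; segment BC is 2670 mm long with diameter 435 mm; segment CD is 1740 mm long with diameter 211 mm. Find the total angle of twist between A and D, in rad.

ω = 2π·2.10 = 13.19 rad/s, so T = P/ω = 2430×10³ / 13.19 = 184200 N·m.
J_AB = π(0.401)⁴/32 = 2.54×10^-3 m⁴; J_BC = π(0.435)⁴/32 = 3.52×10^-3 m⁴; J_CD = π(0.211)⁴/32 = 1.95×10^-4 m⁴.
θ = (T/G)·Σ L_i/J_i = (184200/41.4×10⁹)·(2.01/2.54×10^-3 + 2.67/3.52×10^-3 + 1.74/1.95×10^-4) = 0.04668 rad.

0.0467 rad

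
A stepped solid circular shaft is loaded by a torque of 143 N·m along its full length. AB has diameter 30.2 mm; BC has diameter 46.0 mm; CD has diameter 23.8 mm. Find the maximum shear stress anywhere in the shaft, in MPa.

Under the same torque, τ_max = 16T/(πd³) is largest where d is smallest — segment CD (d = 23.8 mm).
τ_max = 16·143.0/(π·(0.0238)³) = 5.402×10^7 Pa.

54.0 MPa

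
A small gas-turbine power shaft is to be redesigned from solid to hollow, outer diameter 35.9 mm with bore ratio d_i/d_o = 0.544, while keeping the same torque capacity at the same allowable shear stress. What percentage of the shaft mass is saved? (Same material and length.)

Equal τ_max and T ⇒ the solid shaft needs d_s³ = d_o³(1−k⁴), so d_s = 35.9·(1−0.544⁴)^(1/3) = 34.82 mm.
Area ratio A_h/A_s = d_o²(1−k²)/d_s² = (1−k²)/(1−k⁴)^(2/3) = 0.7484.
Mass saving = 1 − 0.7484 = 25.2 %.

25.2 %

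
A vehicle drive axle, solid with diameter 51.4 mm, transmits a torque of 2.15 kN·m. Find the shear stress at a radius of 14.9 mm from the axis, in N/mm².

46.7 N/mm²

J = πd⁴/32 = π(0.0514)⁴/32 = 6.853×10^-7 m⁴.
Shear stress varies linearly with radius: τ = T·r/J = 2150 × 0.0149 / 6.853×10^-7 = 4.675×10^7 Pa.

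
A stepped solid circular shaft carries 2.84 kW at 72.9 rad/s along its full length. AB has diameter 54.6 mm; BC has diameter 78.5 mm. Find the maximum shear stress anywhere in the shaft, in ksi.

0.177 ksi

ω = 72.9 rad/s, so T = P/ω = 2.84×10³ / 72.90 = 38.96 N·m.
Under the same torque, τ_max = 16T/(πd³) is largest where d is smallest — segment AB (d = 54.6 mm).
τ_max = 16·38.96/(π·(0.0546)³) = 1.219×10^6 Pa.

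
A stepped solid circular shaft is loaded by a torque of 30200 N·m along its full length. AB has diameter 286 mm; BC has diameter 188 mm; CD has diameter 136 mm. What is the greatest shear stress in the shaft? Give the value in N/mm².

61.1 N/mm²

Under the same torque, τ_max = 16T/(πd³) is largest where d is smallest — segment CD (d = 136 mm).
τ_max = 16·30200/(π·(0.136)³) = 6.114×10^7 Pa.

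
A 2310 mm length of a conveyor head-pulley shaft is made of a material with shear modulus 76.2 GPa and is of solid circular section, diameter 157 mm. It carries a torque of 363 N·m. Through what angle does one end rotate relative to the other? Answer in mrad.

0.184 mrad

J = πd⁴/32 = π(0.157)⁴/32 = 5.965×10^-5 m⁴.
θ = T·L/(G·J) = 363.0 × 2.31 / (76.2×10⁹ × 5.965×10^-5) = 1.845×10^-4 rad.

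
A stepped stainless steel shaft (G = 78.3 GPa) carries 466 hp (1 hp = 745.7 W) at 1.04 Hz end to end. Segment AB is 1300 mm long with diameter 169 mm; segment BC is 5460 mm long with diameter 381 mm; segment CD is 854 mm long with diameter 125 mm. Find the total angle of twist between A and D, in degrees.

2.12°

ω = 2π·1.04 = 6.535 rad/s, so T = P/ω = 466×745.7 / 6.535 = 53180 N·m.
J_AB = π(0.169)⁴/32 = 8.01×10^-5 m⁴; J_BC = π(0.381)⁴/32 = 2.07×10^-3 m⁴; J_CD = π(0.125)⁴/32 = 2.40×10^-5 m⁴.
θ = (T/G)·Σ L_i/J_i = (53180/78.3×10⁹)·(1.30/8.01×10^-5 + 5.46/2.07×10^-3 + 0.854/2.40×10^-5) = 0.03702 rad.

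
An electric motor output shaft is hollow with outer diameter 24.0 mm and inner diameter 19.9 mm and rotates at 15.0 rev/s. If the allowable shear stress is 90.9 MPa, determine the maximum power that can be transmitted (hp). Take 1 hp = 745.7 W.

J = π(d_o⁴ − d_i⁴)/32 = π(0.0240⁴ − 0.0199⁴)/32 = 1.718×10^-8 m⁴.
T_max = τ_allow·J/r = 9.09×10^7 × 1.718×10^-8 / 0.0120 = 130.1 N·m.
ω = 2π·15.0 = 94.25 rad/s, so P_max = T_max·ω = 1.226×10^4 W.

16.4 hp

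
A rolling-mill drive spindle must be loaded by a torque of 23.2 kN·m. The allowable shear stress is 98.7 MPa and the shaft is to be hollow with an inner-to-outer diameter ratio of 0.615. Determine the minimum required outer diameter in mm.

112 mm

For a hollow shaft with d_i/d_o = 0.615: τ_max = 16T/(π d_o³ (1−k⁴)), so d_o = [16T/(π τ_allow (1−k⁴))]^(1/3) = [16·23200/(π·9.87×10^7·0.8569)]^(1/3) = 0.1118 m.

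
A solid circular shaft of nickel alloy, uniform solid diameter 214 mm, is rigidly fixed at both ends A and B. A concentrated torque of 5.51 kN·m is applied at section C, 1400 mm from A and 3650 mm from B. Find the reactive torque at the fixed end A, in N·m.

3980 N·m

With uniform GJ and both ends fixed, compatibility θ_AC = θ_CB gives T_A·a = T_B·b, together with T_A + T_B = T₀.
T_A = T₀·b/(a+b) = 5510·3650/5050 = 3982 N·m; T_B = 1528 N·m.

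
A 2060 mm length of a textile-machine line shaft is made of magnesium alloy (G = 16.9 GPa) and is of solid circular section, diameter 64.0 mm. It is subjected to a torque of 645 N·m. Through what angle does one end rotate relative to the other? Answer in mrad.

J = πd⁴/32 = π(0.0640)⁴/32 = 1.647×10^-6 m⁴.
θ = T·L/(G·J) = 645.0 × 2.06 / (16.9×10⁹ × 1.647×10^-6) = 0.04773 rad.

47.7 mrad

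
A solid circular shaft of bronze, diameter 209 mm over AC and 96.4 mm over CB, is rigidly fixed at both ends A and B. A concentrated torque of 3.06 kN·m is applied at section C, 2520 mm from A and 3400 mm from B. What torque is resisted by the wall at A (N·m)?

2960 N·m

Compatibility: T_A·a/J_AC = T_B·b/J_CB with T_A + T_B = T₀.
J_AC = 1.87×10^-4 m⁴, J_CB = 8.48×10^-6 m⁴, so T_A = T₀·(J_AC/a)/((J_AC/a)+(J_CB/b)) = 2961 N·m, T_B = 99.32 N·m.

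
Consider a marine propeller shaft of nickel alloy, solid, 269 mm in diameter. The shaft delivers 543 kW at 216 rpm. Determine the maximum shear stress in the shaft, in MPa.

ω = 2π·216/60 = 22.62 rad/s, so T = P/ω = 543×10³ / 22.62 = 24010 N·m.
J = πd⁴/32 = π(0.269)⁴/32 = 5.141×10^-4 m⁴.
τ_max = T·r/J = 24010 × 0.135 / 5.141×10^-4 = 6.281×10^6 Pa.

6.28 MPa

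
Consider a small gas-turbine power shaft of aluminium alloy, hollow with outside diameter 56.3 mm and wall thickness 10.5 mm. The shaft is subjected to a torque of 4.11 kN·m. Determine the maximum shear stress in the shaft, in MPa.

J = π(d_o⁴ − d_i⁴)/32 = π(0.0563⁴ − 0.0353⁴)/32 = 8.339×10^-7 m⁴.
τ_max = T·r/J = 4110 × 0.0281 / 8.339×10^-7 = 1.387×10^8 Pa.

139 MPa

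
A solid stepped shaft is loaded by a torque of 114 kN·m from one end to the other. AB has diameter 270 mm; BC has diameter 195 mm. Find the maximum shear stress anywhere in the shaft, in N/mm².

78.3 N/mm²

Under the same torque, τ_max = 16T/(πd³) is largest where d is smallest — segment BC (d = 195 mm).
τ_max = 16·114000/(π·(0.195)³) = 7.830×10^7 Pa.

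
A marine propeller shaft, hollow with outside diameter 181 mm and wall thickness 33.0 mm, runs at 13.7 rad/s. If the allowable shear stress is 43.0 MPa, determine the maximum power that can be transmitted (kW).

J = π(d_o⁴ − d_i⁴)/32 = π(0.181⁴ − 0.115⁴)/32 = 8.820×10^-5 m⁴.
T_max = τ_allow·J/r = 4.30×10^7 × 8.820×10^-5 / 0.0905 = 41910 N·m.
ω = 13.7 rad/s, so P_max = T_max·ω = 5.741×10^5 W.

574 kW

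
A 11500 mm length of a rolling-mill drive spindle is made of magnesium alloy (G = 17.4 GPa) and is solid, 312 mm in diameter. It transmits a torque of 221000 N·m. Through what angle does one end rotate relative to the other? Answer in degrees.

J = πd⁴/32 = π(0.312)⁴/32 = 9.303×10^-4 m⁴.
θ = T·L/(G·J) = 221000 × 11.5 / (17.4×10⁹ × 9.303×10^-4) = 0.1570 rad.

9.00°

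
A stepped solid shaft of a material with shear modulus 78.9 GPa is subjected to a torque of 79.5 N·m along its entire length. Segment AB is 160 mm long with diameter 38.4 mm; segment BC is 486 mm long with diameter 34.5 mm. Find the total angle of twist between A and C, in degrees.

J_AB = π(0.0384)⁴/32 = 2.13×10^-7 m⁴; J_BC = π(0.0345)⁴/32 = 1.39×10^-7 m⁴.
θ = (T/G)·Σ L_i/J_i = (79.50/78.9×10⁹)·(0.160/2.13×10^-7 + 0.486/1.39×10^-7) = 4.276×10^-3 rad.

0.245°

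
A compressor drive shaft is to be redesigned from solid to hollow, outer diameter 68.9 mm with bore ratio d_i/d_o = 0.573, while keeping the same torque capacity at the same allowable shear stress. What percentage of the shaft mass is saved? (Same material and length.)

Equal τ_max and T ⇒ the solid shaft needs d_s³ = d_o³(1−k⁴), so d_s = 68.9·(1−0.573⁴)^(1/3) = 66.33 mm.
Area ratio A_h/A_s = d_o²(1−k²)/d_s² = (1−k²)/(1−k⁴)^(2/3) = 0.7247.
Mass saving = 1 − 0.7247 = 27.5 %.

27.5 %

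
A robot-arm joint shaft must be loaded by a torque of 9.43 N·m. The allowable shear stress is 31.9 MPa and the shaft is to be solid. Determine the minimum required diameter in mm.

For a solid shaft τ_max = 16T/(πd³), so d = (16T/(π τ_allow))^(1/3) = (16·9.430/(π·3.19×10^7))^(1/3) = 0.01146 m.

11.5 mm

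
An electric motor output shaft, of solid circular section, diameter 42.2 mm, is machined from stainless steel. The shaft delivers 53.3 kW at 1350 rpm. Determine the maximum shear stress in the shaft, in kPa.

ω = 2π·1350/60 = 141.4 rad/s, so T = P/ω = 53.3×10³ / 141.4 = 377.0 N·m.
J = πd⁴/32 = π(0.0422)⁴/32 = 3.114×10^-7 m⁴.
τ_max = T·r/J = 377.0 × 0.0211 / 3.114×10^-7 = 2.555×10^7 Pa.

25600 kPa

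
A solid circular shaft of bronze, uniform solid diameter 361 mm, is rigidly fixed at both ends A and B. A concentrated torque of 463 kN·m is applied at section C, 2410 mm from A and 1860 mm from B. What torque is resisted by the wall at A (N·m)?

With uniform GJ and both ends fixed, compatibility θ_AC = θ_CB gives T_A·a = T_B·b, together with T_A + T_B = T₀.
T_A = T₀·b/(a+b) = 463000·1860/4270 = 201700 N·m; T_B = 261300 N·m.

202000 N·m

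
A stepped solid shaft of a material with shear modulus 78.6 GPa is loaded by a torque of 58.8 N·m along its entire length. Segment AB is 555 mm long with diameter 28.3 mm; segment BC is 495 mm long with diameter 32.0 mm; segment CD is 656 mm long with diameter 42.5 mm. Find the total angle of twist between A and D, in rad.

J_AB = π(0.0283)⁴/32 = 6.30×10^-8 m⁴; J_BC = π(0.0320)⁴/32 = 1.03×10^-7 m⁴; J_CD = π(0.0425)⁴/32 = 3.20×10^-7 m⁴.
θ = (T/G)·Σ L_i/J_i = (58.80/78.6×10⁹)·(0.555/6.30×10^-8 + 0.495/1.03×10^-7 + 0.656/3.20×10^-7) = 0.01172 rad.

0.0117 rad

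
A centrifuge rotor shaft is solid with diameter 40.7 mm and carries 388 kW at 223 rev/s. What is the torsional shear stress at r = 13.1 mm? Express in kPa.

13500 kPa

ω = 2π·223 = 1401 rad/s, so T = P/ω = 388×10³ / 1401 = 276.9 N·m.
J = πd⁴/32 = π(0.0407)⁴/32 = 2.694×10^-7 m⁴.
Shear stress varies linearly with radius: τ = T·r/J = 276.9 × 0.0131 / 2.694×10^-7 = 1.347×10^7 Pa.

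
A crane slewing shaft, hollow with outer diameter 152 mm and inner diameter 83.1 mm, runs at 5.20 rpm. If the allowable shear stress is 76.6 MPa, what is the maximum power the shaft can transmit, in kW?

26.2 kW

J = π(d_o⁴ − d_i⁴)/32 = π(0.152⁴ − 0.0831⁴)/32 = 4.772×10^-5 m⁴.
T_max = τ_allow·J/r = 7.66×10^7 × 4.772×10^-5 / 0.0760 = 48100 N·m.
ω = 2π·5.20/60 = 0.5445 rad/s, so P_max = T_max·ω = 2.619×10^4 W.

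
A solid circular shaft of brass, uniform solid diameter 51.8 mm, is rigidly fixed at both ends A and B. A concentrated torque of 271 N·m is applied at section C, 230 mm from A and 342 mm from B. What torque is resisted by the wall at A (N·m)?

162 N·m

With uniform GJ and both ends fixed, compatibility θ_AC = θ_CB gives T_A·a = T_B·b, together with T_A + T_B = T₀.
T_A = T₀·b/(a+b) = 271.0·342/572.0 = 162.0 N·m; T_B = 109.0 N·m.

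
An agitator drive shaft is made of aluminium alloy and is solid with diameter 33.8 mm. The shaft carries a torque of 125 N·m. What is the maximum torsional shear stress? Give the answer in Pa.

J = πd⁴/32 = π(0.0338)⁴/32 = 1.281×10^-7 m⁴.
τ_max = T·r/J = 125.0 × 0.0169 / 1.281×10^-7 = 1.649×10^7 Pa.

1.65e7 Pa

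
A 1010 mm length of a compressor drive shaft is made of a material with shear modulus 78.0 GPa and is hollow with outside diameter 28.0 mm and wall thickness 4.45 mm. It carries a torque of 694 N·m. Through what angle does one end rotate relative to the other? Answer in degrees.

10.9°

J = π(d_o⁴ − d_i⁴)/32 = π(0.0280⁴ − 0.0191⁴)/32 = 4.728×10^-8 m⁴.
θ = T·L/(G·J) = 694.0 × 1.01 / (78.0×10⁹ × 4.728×10^-8) = 0.1901 rad.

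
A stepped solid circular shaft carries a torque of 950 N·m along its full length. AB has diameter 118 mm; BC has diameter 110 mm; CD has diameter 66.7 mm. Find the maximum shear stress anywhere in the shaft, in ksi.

Under the same torque, τ_max = 16T/(πd³) is largest where d is smallest — segment CD (d = 66.7 mm).
τ_max = 16·950.0/(π·(0.0667)³) = 1.630×10^7 Pa.

2.36 ksi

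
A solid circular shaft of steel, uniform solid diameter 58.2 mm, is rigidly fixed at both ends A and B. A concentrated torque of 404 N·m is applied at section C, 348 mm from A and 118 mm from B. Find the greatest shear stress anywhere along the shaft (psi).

With uniform GJ and both ends fixed, compatibility θ_AC = θ_CB gives T_A·a = T_B·b, together with T_A + T_B = T₀.
T_A = T₀·b/(a+b) = 404.0·118/466.0 = 102.3 N·m; T_B = 301.7 N·m.
τ in each portion: τ_AC = 2.64×10^6 Pa, τ_CB = 7.79×10^6 Pa; maximum is in CB.
τ_max = T_CB·r/J = 301.7·0.0291/1.13×10^-6 = 7.794×10^6 Pa.

1130 psi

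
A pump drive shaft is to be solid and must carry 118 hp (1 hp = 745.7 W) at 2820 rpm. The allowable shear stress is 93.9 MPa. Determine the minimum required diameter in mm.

25.3 mm

ω = 2π·2820/60 = 295.3 rad/s, so T = P/ω = 118×745.7 / 295.3 = 298.0 N·m.
For a solid shaft τ_max = 16T/(πd³), so d = (16T/(π τ_allow))^(1/3) = (16·298.0/(π·9.39×10^7))^(1/3) = 0.02528 m.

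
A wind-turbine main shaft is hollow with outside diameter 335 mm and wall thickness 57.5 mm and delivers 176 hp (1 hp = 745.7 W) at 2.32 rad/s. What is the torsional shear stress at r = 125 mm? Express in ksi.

1.02 ksi

ω = 2.32 rad/s, so T = P/ω = 176×745.7 / 2.320 = 56570 N·m.
J = π(d_o⁴ − d_i⁴)/32 = π(0.335⁴ − 0.220⁴)/32 = 1.006×10^-3 m⁴.
Shear stress varies linearly with radius: τ = T·r/J = 56570 × 0.125 / 1.006×10^-3 = 7.026×10^6 Pa.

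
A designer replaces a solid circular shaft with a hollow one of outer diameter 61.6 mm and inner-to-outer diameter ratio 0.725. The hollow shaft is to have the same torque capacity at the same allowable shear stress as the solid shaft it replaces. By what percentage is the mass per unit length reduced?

41.2 %

Equal τ_max and T ⇒ the solid shaft needs d_s³ = d_o³(1−k⁴), so d_s = 61.6·(1−0.725⁴)^(1/3) = 55.31 mm.
Area ratio A_h/A_s = d_o²(1−k²)/d_s² = (1−k²)/(1−k⁴)^(2/3) = 0.5885.
Mass saving = 1 − 0.5885 = 41.2 %.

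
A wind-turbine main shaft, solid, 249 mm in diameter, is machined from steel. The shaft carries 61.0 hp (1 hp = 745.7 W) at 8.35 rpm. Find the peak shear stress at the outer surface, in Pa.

ω = 2π·8.35/60 = 0.8744 rad/s, so T = P/ω = 61.0×745.7 / 0.8744 = 52020 N·m.
J = πd⁴/32 = π(0.249)⁴/32 = 3.774×10^-4 m⁴.
τ_max = T·r/J = 52020 × 0.124 / 3.774×10^-4 = 1.716×10^7 Pa.

1.72e7 Pa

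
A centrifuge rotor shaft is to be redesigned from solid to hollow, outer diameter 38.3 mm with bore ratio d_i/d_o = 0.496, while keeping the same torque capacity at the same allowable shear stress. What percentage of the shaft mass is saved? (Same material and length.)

Equal τ_max and T ⇒ the solid shaft needs d_s³ = d_o³(1−k⁴), so d_s = 38.3·(1−0.496⁴)^(1/3) = 37.51 mm.
Area ratio A_h/A_s = d_o²(1−k²)/d_s² = (1−k²)/(1−k⁴)^(2/3) = 0.7860.
Mass saving = 1 − 0.7860 = 21.4 %.

21.4 %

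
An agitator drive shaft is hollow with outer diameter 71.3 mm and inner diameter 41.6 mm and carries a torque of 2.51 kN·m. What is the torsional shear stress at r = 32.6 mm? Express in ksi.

J = π(d_o⁴ − d_i⁴)/32 = π(0.0713⁴ − 0.0416⁴)/32 = 2.243×10^-6 m⁴.
Shear stress varies linearly with radius: τ = T·r/J = 2510 × 0.0326 / 2.243×10^-6 = 3.648×10^7 Pa.

5.29 ksi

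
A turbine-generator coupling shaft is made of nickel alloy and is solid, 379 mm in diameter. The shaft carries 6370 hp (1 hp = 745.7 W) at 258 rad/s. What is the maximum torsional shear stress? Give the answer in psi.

250 psi

ω = 258 rad/s, so T = P/ω = 6370×745.7 / 258.0 = 18410 N·m.
J = πd⁴/32 = π(0.379)⁴/32 = 2.026×10^-3 m⁴.
τ_max = T·r/J = 18410 × 0.190 / 2.026×10^-3 = 1.722×10^6 Pa.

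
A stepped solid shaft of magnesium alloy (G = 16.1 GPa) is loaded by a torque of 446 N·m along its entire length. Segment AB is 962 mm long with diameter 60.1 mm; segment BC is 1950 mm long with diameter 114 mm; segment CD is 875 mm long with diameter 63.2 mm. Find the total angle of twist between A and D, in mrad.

39.5 mrad

J_AB = π(0.0601)⁴/32 = 1.28×10^-6 m⁴; J_BC = π(0.114)⁴/32 = 1.66×10^-5 m⁴; J_CD = π(0.0632)⁴/32 = 1.57×10^-6 m⁴.
θ = (T/G)·Σ L_i/J_i = (446.0/16.1×10⁹)·(0.962/1.28×10^-6 + 1.95/1.66×10^-5 + 0.875/1.57×10^-6) = 0.03954 rad.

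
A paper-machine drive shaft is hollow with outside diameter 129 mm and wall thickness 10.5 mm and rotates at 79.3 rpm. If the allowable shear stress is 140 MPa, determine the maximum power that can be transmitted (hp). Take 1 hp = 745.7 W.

J = π(d_o⁴ − d_i⁴)/32 = π(0.129⁴ − 0.108⁴)/32 = 1.383×10^-5 m⁴.
T_max = τ_allow·J/r = 1.40×10^8 × 1.383×10^-5 / 0.0645 = 30020 N·m.
ω = 2π·79.3/60 = 8.304 rad/s, so P_max = T_max·ω = 2.493×10^5 W.

334 hp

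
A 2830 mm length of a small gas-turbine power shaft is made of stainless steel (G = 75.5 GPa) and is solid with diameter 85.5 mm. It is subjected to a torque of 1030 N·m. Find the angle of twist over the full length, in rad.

0.00736 rad

J = πd⁴/32 = π(0.0855)⁴/32 = 5.246×10^-6 m⁴.
θ = T·L/(G·J) = 1030 × 2.83 / (75.5×10⁹ × 5.246×10^-6) = 7.359×10^-3 rad.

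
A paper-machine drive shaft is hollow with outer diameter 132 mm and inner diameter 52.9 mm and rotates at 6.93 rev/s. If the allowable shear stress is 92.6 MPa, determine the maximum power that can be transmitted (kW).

J = π(d_o⁴ − d_i⁴)/32 = π(0.132⁴ − 0.0529⁴)/32 = 2.904×10^-5 m⁴.
T_max = τ_allow·J/r = 9.26×10^7 × 2.904×10^-5 / 0.0660 = 40740 N·m.
ω = 2π·6.93 = 43.54 rad/s, so P_max = T_max·ω = 1.774×10^6 W.

1770 kW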